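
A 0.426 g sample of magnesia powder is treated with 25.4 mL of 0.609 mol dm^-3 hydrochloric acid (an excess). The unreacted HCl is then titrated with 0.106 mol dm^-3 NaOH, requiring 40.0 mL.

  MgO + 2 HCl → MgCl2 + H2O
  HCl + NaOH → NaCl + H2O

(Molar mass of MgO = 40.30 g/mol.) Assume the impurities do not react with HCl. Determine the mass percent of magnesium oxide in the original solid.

n(HCl) added = 0.0254 × 0.609 = 0.0155 mol
n(NaOH) used in back-titration = 0.0400 × 0.106 = 4.24 × 10^-3 mol
n(HCl) left over = 4.24 × 10^-3 mol (1:1 ratio)
n(HCl) consumed by analyte = 0.0155 − 4.24 × 10^-3 = 0.0112 mol
From the 1:2 ratio, n(MgO) = 1/2 × 0.0112 = 5.61 × 10^-3 mol
mass of MgO = 5.61 × 10^-3 × 40.30 = 0.226 g
% MgO = 0.226 / 0.426 × 100 = 53.1 %

53.1 %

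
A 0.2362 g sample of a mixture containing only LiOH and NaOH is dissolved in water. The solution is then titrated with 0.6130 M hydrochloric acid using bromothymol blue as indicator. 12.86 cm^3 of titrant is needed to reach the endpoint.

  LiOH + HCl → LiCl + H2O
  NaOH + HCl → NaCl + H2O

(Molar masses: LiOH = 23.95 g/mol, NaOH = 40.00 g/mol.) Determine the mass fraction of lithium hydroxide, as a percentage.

49.99 %

n(HCl) = 0.01286 × 0.6130 = 7.883 × 10^-3 mol
Let x = n(LiOH), y = n(NaOH).
Titrant: 1x + 1y = 7.883 × 10^-3;  mass: 23.95x + 40.00y = 0.2362
Solving, x = 4.930 × 10^-3 mol, y = 2.953 × 10^-3 mol
mass of LiOH = 4.930 × 10^-3 × 23.95 = 0.1181 g
% LiOH = 0.1181 / 0.2362 × 100 = 49.99 %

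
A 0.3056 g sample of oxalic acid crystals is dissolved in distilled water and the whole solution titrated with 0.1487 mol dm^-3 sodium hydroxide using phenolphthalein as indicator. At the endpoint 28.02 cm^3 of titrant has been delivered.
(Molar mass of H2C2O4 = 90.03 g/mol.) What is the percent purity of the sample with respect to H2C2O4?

H2C2O4 + 2 NaOH → Na2C2O4 + 2 H2O
n(NaOH) = 0.02802 L × 0.1487 mol/L = 4.167 × 10^-3 mol
From the 1:2 ratio, n(H2C2O4) = 1/2 × 4.167 × 10^-3 = 2.083 × 10^-3 mol
mass of H2C2O4 = 2.083 × 10^-3 × 90.03 g/mol = 0.1876 g
% H2C2O4 = 0.1876 / 0.3056 × 100 = 61.37 %

61.37 %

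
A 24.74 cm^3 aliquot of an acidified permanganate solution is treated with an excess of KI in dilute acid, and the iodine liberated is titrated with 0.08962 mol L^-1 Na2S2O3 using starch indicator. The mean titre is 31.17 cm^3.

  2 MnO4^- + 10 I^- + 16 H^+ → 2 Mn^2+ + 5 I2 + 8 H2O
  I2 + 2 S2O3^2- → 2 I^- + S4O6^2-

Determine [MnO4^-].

n(S2O3^2-) = 0.03117 × 0.08962 = 2.793 × 10^-3 mol
n(I2) = n(S2O3^2-)/2 = 1.397 × 10^-3 mol
From the 2:5 ratio, n(MnO4^-) in the aliquot = 2/5 × 1.397 × 10^-3 = 5.587 × 10^-4 mol
[MnO4^-] = 5.587 × 10^-4 / 0.02474 = 0.02258 mol/L

0.02258 mol/L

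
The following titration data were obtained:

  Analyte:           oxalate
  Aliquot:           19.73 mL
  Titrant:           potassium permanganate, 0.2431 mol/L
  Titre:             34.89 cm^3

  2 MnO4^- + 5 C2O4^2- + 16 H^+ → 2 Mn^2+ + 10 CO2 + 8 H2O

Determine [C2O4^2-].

n(KMnO4) = 0.03489 L × 0.2431 mol/L = 8.482 × 10^-3 mol
From the 5:2 mole ratio, n(C2O4^2-) = 5/2 × 8.482 × 10^-3 = 0.02120 mol
[C2O4^2-] = 0.02120 mol / 0.01973 L = 1.075 mol/L

1.075 mol/L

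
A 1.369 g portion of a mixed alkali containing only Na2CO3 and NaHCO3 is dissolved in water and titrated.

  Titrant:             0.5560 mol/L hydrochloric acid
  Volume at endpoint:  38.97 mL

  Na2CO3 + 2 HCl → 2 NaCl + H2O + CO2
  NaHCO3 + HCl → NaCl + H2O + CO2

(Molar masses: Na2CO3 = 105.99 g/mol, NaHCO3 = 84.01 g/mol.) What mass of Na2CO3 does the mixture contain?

n(HCl) = 0.03897 × 0.5560 = 0.02167 mol
Let x = n(Na2CO3), y = n(NaHCO3).
Titrant: 2x + 1y = 0.02167;  mass: 105.99x + 84.01y = 1.369
Solving, x = 7.275 × 10^-3 mol, y = 7.117 × 10^-3 mol
mass of Na2CO3 = 7.275 × 10^-3 × 105.99 = 0.7711 g

0.7711 g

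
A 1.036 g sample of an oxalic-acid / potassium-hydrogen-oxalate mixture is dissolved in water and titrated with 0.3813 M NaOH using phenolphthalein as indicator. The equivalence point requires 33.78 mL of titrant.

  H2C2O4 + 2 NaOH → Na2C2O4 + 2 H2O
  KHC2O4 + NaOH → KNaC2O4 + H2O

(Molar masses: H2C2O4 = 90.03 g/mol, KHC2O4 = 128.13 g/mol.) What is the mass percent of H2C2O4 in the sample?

n(NaOH) = 0.03378 × 0.3813 = 0.01288 mol
Let x = n(H2C2O4), y = n(KHC2O4).
Titrant: 2x + 1y = 0.01288;  mass: 90.03x + 128.13y = 1.036
Solving, x = 3.696 × 10^-3 mol, y = 5.489 × 10^-3 mol
mass of H2C2O4 = 3.696 × 10^-3 × 90.03 = 0.3327 g
% H2C2O4 = 0.3327 / 1.036 × 100 = 32.12 %

32.12 %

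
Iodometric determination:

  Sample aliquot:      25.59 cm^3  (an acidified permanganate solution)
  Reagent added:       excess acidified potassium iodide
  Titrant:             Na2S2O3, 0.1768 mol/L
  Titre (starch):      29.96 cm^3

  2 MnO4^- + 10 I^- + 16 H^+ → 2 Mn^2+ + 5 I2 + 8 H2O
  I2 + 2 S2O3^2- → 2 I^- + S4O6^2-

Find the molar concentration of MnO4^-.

0.04140 mol/L

n(S2O3^2-) = 0.02996 × 0.1768 = 5.297 × 10^-3 mol
n(I2) = n(S2O3^2-)/2 = 2.648 × 10^-3 mol
From the 2:5 ratio, n(MnO4^-) in the aliquot = 2/5 × 2.648 × 10^-3 = 1.059 × 10^-3 mol
[MnO4^-] = 1.059 × 10^-3 / 0.02559 = 0.04140 mol/L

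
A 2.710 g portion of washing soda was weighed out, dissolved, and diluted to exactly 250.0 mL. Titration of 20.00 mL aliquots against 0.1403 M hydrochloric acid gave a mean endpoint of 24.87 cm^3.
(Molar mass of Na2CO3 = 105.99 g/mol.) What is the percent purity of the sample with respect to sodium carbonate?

Na2CO3 + 2 HCl → 2 NaCl + H2O + CO2
n(HCl) per titration = 0.02487 × 0.1403 = 3.489 × 10^-3 mol
From the 1:2 ratio, n(Na2CO3) in each aliquot = 1/2 × 3.489 × 10^-3 = 1.745 × 10^-3 mol
n(Na2CO3) in the whole flask = 1.745 × 10^-3 × 250.0/20.00 = 0.02181 mol
mass of Na2CO3 = 0.02181 × 105.99 = 2.311 g
% Na2CO3 = 2.311 / 2.710 × 100 = 85.29 %

85.29 %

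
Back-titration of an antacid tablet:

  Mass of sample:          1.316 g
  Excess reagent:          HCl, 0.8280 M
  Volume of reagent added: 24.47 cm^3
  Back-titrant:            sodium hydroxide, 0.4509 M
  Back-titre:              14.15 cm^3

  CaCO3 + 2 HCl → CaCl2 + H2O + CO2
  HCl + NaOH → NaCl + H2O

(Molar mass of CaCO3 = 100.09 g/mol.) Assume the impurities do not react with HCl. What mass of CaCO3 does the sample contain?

n(HCl) added = 0.02447 × 0.8280 = 0.02026 mol
n(NaOH) used in back-titration = 0.01415 × 0.4509 = 6.380 × 10^-3 mol
n(HCl) left over = 6.380 × 10^-3 mol (1:1 ratio)
n(HCl) consumed by analyte = 0.02026 − 6.380 × 10^-3 = 0.01388 mol
From the 1:2 ratio, n(CaCO3) = 1/2 × 0.01388 = 6.940 × 10^-3 mol
mass of CaCO3 = 6.940 × 10^-3 × 100.09 = 0.6947 g

0.6947 g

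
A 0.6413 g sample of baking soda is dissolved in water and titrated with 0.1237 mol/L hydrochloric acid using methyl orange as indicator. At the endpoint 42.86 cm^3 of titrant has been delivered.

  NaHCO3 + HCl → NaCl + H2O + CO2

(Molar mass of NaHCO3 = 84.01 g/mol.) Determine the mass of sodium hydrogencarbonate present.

0.4454 g

n(HCl) = 0.04286 L × 0.1237 mol/L = 5.302 × 10^-3 mol
n(NaHCO3) = 5.302 × 10^-3 mol (1:1 ratio)
mass of NaHCO3 = 5.302 × 10^-3 × 84.01 g/mol = 0.4454 g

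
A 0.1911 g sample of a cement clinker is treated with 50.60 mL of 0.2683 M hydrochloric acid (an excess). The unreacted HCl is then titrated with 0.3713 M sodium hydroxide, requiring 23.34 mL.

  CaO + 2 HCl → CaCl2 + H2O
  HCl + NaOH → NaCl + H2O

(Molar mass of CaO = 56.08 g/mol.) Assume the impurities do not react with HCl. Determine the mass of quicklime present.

n(HCl) added = 0.05060 × 0.2683 = 0.01358 mol
n(NaOH) used in back-titration = 0.02334 × 0.3713 = 8.666 × 10^-3 mol
n(HCl) left over = 8.666 × 10^-3 mol (1:1 ratio)
n(HCl) consumed by analyte = 0.01358 − 8.666 × 10^-3 = 4.910 × 10^-3 mol
From the 1:2 ratio, n(CaO) = 1/2 × 4.910 × 10^-3 = 2.455 × 10^-3 mol
mass of CaO = 2.455 × 10^-3 × 56.08 = 0.1377 g

0.1377 g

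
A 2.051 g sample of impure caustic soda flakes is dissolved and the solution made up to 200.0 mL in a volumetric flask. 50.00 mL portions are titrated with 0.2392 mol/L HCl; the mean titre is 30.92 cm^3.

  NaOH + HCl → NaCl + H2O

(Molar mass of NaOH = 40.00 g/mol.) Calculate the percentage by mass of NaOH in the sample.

57.70 %

n(HCl) per titration = 0.03092 × 0.2392 = 7.396 × 10^-3 mol
n(NaOH) in each aliquot = 7.396 × 10^-3 mol (1:1 ratio)
n(NaOH) in the whole flask = 7.396 × 10^-3 × 200.0/50.00 = 0.02958 mol
mass of NaOH = 0.02958 × 40.00 = 1.183 g
% NaOH = 1.183 / 2.051 × 100 = 57.70 %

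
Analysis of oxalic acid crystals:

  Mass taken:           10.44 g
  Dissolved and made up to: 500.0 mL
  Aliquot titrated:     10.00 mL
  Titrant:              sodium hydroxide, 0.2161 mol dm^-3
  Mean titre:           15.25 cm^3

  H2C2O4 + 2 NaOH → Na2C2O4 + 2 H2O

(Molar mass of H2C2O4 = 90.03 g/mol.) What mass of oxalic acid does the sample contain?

n(NaOH) per titration = 0.01525 × 0.2161 = 3.296 × 10^-3 mol
From the 1:2 ratio, n(H2C2O4) in each aliquot = 1/2 × 3.296 × 10^-3 = 1.648 × 10^-3 mol
n(H2C2O4) in the whole flask = 1.648 × 10^-3 × 500.0/10.00 = 0.08239 mol
mass of H2C2O4 = 0.08239 × 90.03 = 7.417 g

7.417 g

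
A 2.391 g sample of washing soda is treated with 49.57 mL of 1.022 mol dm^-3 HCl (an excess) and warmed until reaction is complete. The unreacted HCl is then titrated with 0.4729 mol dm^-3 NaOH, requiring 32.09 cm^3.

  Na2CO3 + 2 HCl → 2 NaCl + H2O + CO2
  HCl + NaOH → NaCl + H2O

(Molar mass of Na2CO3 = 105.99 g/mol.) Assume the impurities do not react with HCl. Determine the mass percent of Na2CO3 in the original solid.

n(HCl) added = 0.04957 × 1.022 = 0.05066 mol
n(NaOH) used in back-titration = 0.03209 × 0.4729 = 0.01518 mol
n(HCl) left over = 0.01518 mol (1:1 ratio)
n(HCl) consumed by analyte = 0.05066 − 0.01518 = 0.03549 mol
From the 1:2 ratio, n(Na2CO3) = 1/2 × 0.03549 = 0.01774 mol
mass of Na2CO3 = 0.01774 × 105.99 = 1.881 g
% Na2CO3 = 1.881 / 2.391 × 100 = 78.65 %

78.65 %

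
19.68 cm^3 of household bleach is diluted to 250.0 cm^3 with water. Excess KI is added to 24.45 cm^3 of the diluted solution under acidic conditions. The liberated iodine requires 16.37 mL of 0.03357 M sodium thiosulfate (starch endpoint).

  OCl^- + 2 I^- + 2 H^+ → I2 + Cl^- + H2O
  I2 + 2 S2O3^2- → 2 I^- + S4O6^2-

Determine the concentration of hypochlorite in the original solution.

n(S2O3^2-) = 0.01637 × 0.03357 = 5.495 × 10^-4 mol
n(I2) = n(S2O3^2-)/2 = 2.748 × 10^-4 mol
n(OCl^-) in the aliquot = 2.748 × 10^-4 mol (1:1 ratio)
[OCl^-]_dilute = 2.748 × 10^-4 / 0.02445 = 0.01124 mol/L
[OCl^-]_original = 0.01124 × 250.0/19.68 = 0.1428 mol/L

0.1428 M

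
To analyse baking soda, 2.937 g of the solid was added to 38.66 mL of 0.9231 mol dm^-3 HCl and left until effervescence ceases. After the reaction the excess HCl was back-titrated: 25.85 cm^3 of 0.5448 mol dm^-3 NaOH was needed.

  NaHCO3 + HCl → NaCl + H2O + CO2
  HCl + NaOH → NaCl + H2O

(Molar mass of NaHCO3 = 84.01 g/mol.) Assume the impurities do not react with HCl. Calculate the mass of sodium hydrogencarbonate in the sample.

n(HCl) added = 0.03866 × 0.9231 = 0.03569 mol
n(NaOH) used in back-titration = 0.02585 × 0.5448 = 0.01408 mol
n(HCl) left over = 0.01408 mol (1:1 ratio)
n(HCl) consumed by analyte = 0.03569 − 0.01408 = 0.02160 mol
n(NaHCO3) = 0.02160 mol (1:1 ratio)
mass of NaHCO3 = 0.02160 × 84.01 = 1.815 g

1.815 g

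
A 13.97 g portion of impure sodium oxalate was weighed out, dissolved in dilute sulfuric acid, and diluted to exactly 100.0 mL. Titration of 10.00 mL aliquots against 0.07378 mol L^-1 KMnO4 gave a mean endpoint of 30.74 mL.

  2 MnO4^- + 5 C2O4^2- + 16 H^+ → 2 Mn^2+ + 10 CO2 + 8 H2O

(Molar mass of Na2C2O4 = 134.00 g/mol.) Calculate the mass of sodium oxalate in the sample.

n(KMnO4) per titration = 0.03074 × 0.07378 = 2.268 × 10^-3 mol
From the 5:2 ratio, n(Na2C2O4) in each aliquot = 5/2 × 2.268 × 10^-3 = 5.670 × 10^-3 mol
n(Na2C2O4) in the whole flask = 5.670 × 10^-3 × 100.0/10.00 = 0.05670 mol
mass of Na2C2O4 = 0.05670 × 134.00 = 7.598 g

7.598 g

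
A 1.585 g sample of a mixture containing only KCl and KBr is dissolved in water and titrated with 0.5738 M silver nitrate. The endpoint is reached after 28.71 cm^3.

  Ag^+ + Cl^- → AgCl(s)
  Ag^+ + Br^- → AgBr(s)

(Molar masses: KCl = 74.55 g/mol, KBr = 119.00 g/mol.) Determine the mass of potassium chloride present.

0.6296 g

n(AgNO3) = 0.02871 × 0.5738 = 0.01647 mol
Let x = n(KCl), y = n(KBr).
Titrant: 1x + 1y = 0.01647;  mass: 74.55x + 119.00y = 1.585
Solving, x = 8.445 × 10^-3 mol, y = 8.029 × 10^-3 mol
mass of KCl = 8.445 × 10^-3 × 74.55 = 0.6296 g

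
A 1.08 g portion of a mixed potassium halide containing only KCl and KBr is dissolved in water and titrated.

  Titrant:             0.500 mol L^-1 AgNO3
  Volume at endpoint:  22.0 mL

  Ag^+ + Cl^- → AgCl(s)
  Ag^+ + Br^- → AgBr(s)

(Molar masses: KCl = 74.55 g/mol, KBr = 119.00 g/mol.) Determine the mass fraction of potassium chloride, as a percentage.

n(AgNO3) = 0.0220 × 0.500 = 0.0110 mol
Let x = n(KCl), y = n(KBr).
Titrant: 1x + 1y = 0.0110;  mass: 74.55x + 119.00y = 1.08
Solving, x = 5.15 × 10^-3 mol, y = 5.85 × 10^-3 mol
mass of KCl = 5.15 × 10^-3 × 74.55 = 0.384 g
% KCl = 0.384 / 1.08 × 100 = 35.6 %

35.6 %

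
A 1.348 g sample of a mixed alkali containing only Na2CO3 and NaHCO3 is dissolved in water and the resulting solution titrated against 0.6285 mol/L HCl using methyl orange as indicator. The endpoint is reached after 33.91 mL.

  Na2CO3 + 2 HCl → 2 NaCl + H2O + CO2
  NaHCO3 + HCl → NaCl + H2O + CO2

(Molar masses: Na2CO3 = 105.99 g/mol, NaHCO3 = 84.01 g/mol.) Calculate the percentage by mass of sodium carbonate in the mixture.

n(HCl) = 0.03391 × 0.6285 = 0.02131 mol
Let x = n(Na2CO3), y = n(NaHCO3).
Titrant: 2x + 1y = 0.02131;  mass: 105.99x + 84.01y = 1.348
Solving, x = 7.133 × 10^-3 mol, y = 7.047 × 10^-3 mol
mass of Na2CO3 = 7.133 × 10^-3 × 105.99 = 0.7560 g
% Na2CO3 = 0.7560 / 1.348 × 100 = 56.08 %

56.08 %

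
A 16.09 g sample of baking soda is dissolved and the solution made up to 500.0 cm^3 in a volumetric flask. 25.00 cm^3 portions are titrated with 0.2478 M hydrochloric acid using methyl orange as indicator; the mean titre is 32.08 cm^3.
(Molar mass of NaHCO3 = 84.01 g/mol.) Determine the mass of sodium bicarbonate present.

NaHCO3 + HCl → NaCl + H2O + CO2
n(HCl) per titration = 0.03208 × 0.2478 = 7.949 × 10^-3 mol
n(NaHCO3) in each aliquot = 7.949 × 10^-3 mol (1:1 ratio)
n(NaHCO3) in the whole flask = 7.949 × 10^-3 × 500.0/25.00 = 0.1590 mol
mass of NaHCO3 = 0.1590 × 84.01 = 13.36 g

13.36 g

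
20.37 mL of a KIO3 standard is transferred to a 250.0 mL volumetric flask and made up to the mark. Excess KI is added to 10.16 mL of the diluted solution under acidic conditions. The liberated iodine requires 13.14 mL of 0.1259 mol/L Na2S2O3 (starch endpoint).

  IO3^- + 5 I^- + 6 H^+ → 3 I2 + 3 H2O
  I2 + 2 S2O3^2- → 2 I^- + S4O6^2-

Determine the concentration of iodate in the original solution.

0.3331 mol/L

n(S2O3^2-) = 0.01314 × 0.1259 = 1.654 × 10^-3 mol
n(I2) = n(S2O3^2-)/2 = 8.272 × 10^-4 mol
From the 1:3 ratio, n(IO3^-) in the aliquot = 1/3 × 8.272 × 10^-4 = 2.757 × 10^-4 mol
[IO3^-]_dilute = 2.757 × 10^-4 / 0.01016 = 0.02714 mol/L
[IO3^-]_original = 0.02714 × 250.0/20.37 = 0.3331 mol/L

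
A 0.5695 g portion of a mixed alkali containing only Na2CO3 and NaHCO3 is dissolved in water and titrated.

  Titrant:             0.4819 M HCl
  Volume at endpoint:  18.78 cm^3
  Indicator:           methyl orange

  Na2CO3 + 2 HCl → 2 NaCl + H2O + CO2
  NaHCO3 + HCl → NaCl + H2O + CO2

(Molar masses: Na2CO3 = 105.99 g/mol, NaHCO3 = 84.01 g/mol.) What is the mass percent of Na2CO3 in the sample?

n(HCl) = 0.01878 × 0.4819 = 9.050 × 10^-3 mol
Let x = n(Na2CO3), y = n(NaHCO3).
Titrant: 2x + 1y = 9.050 × 10^-3;  mass: 105.99x + 84.01y = 0.5695
Solving, x = 3.076 × 10^-3 mol, y = 2.898 × 10^-3 mol
mass of Na2CO3 = 3.076 × 10^-3 × 105.99 = 0.3260 g
% Na2CO3 = 0.3260 / 0.5695 × 100 = 57.25 %

57.25 %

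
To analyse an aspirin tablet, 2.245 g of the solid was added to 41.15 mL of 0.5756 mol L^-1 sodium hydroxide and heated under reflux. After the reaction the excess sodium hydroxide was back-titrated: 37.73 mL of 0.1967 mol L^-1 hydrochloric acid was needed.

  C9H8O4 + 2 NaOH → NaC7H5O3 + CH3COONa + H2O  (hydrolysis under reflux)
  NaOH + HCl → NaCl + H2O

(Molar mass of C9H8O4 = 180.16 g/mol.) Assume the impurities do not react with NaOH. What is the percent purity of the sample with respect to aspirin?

65.26 %

n(NaOH) added = 0.04115 × 0.5756 = 0.02369 mol
n(HCl) used in back-titration = 0.03773 × 0.1967 = 7.421 × 10^-3 mol
n(NaOH) left over = 7.421 × 10^-3 mol (1:1 ratio)
n(NaOH) consumed by analyte = 0.02369 − 7.421 × 10^-3 = 0.01626 mol
From the 1:2 ratio, n(C9H8O4) = 1/2 × 0.01626 = 8.132 × 10^-3 mol
mass of C9H8O4 = 8.132 × 10^-3 × 180.16 = 1.465 g
% C9H8O4 = 1.465 / 2.245 × 100 = 65.26 %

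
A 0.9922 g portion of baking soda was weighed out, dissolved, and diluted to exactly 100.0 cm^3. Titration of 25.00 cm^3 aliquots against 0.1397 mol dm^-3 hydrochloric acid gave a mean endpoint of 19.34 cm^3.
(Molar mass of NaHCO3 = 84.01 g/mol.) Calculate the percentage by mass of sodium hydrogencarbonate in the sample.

91.50 %

NaHCO3 + HCl → NaCl + H2O + CO2
n(HCl) per titration = 0.01934 × 0.1397 = 2.702 × 10^-3 mol
n(NaHCO3) in each aliquot = 2.702 × 10^-3 mol (1:1 ratio)
n(NaHCO3) in the whole flask = 2.702 × 10^-3 × 100.0/25.00 = 0.01081 mol
mass of NaHCO3 = 0.01081 × 84.01 = 0.9079 g
% NaHCO3 = 0.9079 / 0.9922 × 100 = 91.50 %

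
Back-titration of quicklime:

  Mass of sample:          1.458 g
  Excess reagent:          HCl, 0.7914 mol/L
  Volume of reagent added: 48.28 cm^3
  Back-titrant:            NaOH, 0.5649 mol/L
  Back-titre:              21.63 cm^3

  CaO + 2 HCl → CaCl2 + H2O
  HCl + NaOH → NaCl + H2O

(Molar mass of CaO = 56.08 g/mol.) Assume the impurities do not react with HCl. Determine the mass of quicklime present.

0.7288 g

n(HCl) added = 0.04828 × 0.7914 = 0.03821 mol
n(NaOH) used in back-titration = 0.02163 × 0.5649 = 0.01222 mol
n(HCl) left over = 0.01222 mol (1:1 ratio)
n(HCl) consumed by analyte = 0.03821 − 0.01222 = 0.02599 mol
From the 1:2 ratio, n(CaO) = 1/2 × 0.02599 = 0.01300 mol
mass of CaO = 0.01300 × 56.08 = 0.7288 g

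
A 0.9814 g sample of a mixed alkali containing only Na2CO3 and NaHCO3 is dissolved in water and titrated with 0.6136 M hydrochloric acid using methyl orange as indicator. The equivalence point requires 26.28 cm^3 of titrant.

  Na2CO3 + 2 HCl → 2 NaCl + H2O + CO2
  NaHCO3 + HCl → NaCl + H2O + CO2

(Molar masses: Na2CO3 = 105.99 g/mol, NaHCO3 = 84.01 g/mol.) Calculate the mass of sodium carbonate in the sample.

0.6378 g

n(HCl) = 0.02628 × 0.6136 = 0.01613 mol
Let x = n(Na2CO3), y = n(NaHCO3).
Titrant: 2x + 1y = 0.01613;  mass: 105.99x + 84.01y = 0.9814
Solving, x = 6.018 × 10^-3 mol, y = 4.089 × 10^-3 mol
mass of Na2CO3 = 6.018 × 10^-3 × 105.99 = 0.6378 g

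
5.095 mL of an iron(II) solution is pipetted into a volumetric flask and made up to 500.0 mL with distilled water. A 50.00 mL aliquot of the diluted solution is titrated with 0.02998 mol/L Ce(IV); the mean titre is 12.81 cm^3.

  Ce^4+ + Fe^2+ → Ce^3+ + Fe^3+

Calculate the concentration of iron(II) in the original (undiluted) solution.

n(Ce4+) = 0.01281 × 0.02998 = 3.840 × 10^-4 mol
n(Fe2+) in the aliquot = 3.840 × 10^-4 mol (1:1 ratio)
[Fe2+]_dilute = 3.840 × 10^-4 / 0.05000 = 0.007681 mol/L
Dilution factor = 500.0 / 5.095 = 98.14
[Fe2+]_stock = 0.007681 × 98.14 = 0.7538 mol/L

0.7538 mol/L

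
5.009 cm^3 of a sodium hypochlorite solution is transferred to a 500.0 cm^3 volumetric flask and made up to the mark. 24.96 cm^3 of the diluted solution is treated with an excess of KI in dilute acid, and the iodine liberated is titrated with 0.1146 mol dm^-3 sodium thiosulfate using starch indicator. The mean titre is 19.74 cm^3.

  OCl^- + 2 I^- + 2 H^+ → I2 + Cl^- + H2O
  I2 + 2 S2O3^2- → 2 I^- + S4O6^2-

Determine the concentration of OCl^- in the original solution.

n(S2O3^2-) = 0.01974 × 0.1146 = 2.262 × 10^-3 mol
n(I2) = n(S2O3^2-)/2 = 1.131 × 10^-3 mol
n(OCl^-) in the aliquot = 1.131 × 10^-3 mol (1:1 ratio)
[OCl^-]_dilute = 1.131 × 10^-3 / 0.02496 = 0.04532 mol/L
[OCl^-]_original = 0.04532 × 500.0/5.009 = 4.524 mol/L

4.524 mol/L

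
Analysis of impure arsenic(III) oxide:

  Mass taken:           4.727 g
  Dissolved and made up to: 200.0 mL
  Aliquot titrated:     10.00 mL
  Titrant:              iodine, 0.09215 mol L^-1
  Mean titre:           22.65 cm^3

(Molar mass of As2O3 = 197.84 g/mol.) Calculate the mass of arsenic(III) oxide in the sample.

As2O3 + 2 I2 + 2 H2O → As2O5 + 4 HI
n(I2) per titration = 0.02265 × 0.09215 = 2.087 × 10^-3 mol
From the 1:2 ratio, n(As2O3) in each aliquot = 1/2 × 2.087 × 10^-3 = 1.044 × 10^-3 mol
n(As2O3) in the whole flask = 1.044 × 10^-3 × 200.0/10.00 = 0.02087 mol
mass of As2O3 = 0.02087 × 197.84 = 4.129 g

4.129 g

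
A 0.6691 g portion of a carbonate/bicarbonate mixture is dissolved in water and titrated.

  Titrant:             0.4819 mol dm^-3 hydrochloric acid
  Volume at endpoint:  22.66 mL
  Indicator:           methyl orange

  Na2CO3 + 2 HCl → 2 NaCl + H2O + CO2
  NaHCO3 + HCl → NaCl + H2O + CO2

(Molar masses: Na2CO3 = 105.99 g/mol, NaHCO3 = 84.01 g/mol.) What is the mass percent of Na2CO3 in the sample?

n(HCl) = 0.02266 × 0.4819 = 0.01092 mol
Let x = n(Na2CO3), y = n(NaHCO3).
Titrant: 2x + 1y = 0.01092;  mass: 105.99x + 84.01y = 0.6691
Solving, x = 4.003 × 10^-3 mol, y = 2.915 × 10^-3 mol
mass of Na2CO3 = 4.003 × 10^-3 × 105.99 = 0.4242 g
% Na2CO3 = 0.4242 / 0.6691 × 100 = 63.40 %

63.40 %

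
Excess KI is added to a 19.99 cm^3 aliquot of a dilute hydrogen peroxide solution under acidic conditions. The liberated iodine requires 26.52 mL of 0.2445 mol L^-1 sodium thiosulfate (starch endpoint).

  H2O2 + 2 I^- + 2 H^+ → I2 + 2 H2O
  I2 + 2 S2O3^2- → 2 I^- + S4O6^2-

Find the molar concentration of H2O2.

n(S2O3^2-) = 0.02652 × 0.2445 = 6.484 × 10^-3 mol
n(I2) = n(S2O3^2-)/2 = 3.242 × 10^-3 mol
n(H2O2) in the aliquot = 3.242 × 10^-3 mol (1:1 ratio)
[H2O2] = 3.242 × 10^-3 / 0.01999 = 0.1622 mol/L

0.1622 mol/L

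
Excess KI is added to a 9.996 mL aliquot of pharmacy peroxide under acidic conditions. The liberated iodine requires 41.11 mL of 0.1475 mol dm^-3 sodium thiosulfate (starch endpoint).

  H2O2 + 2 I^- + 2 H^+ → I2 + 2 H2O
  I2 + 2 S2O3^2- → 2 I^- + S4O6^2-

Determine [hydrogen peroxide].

n(S2O3^2-) = 0.04111 × 0.1475 = 6.064 × 10^-3 mol
n(I2) = n(S2O3^2-)/2 = 3.032 × 10^-3 mol
n(H2O2) in the aliquot = 3.032 × 10^-3 mol (1:1 ratio)
[H2O2] = 3.032 × 10^-3 / 0.009996 = 0.3033 mol/L

0.3033 mol/L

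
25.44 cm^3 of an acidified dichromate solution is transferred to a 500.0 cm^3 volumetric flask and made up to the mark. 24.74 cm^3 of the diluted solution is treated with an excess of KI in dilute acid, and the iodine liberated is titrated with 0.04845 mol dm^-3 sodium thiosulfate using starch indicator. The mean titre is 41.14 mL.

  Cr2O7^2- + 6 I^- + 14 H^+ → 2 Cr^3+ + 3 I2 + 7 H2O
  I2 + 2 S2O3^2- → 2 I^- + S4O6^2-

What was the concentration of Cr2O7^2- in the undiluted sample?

0.2639 mol/L

n(S2O3^2-) = 0.04114 × 0.04845 = 1.993 × 10^-3 mol
n(I2) = n(S2O3^2-)/2 = 9.966 × 10^-4 mol
From the 1:3 ratio, n(Cr2O7^2-) in the aliquot = 1/3 × 9.966 × 10^-4 = 3.322 × 10^-4 mol
[Cr2O7^2-]_dilute = 3.322 × 10^-4 / 0.02474 = 0.01343 mol/L
[Cr2O7^2-]_original = 0.01343 × 500.0/25.44 = 0.2639 mol/L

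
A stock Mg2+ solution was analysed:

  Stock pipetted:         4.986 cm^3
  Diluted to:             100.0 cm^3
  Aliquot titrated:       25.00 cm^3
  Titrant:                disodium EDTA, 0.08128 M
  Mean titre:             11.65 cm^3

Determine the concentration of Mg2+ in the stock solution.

0.7597 M

Mg^2+ + EDTA^4- → [Mg(EDTA)]^2-
n(EDTA) = 0.01165 × 0.08128 = 9.469 × 10^-4 mol
n(Mg2+) in the aliquot = 9.469 × 10^-4 mol (1:1 ratio)
[Mg2+]_dilute = 9.469 × 10^-4 / 0.02500 = 0.03788 mol/L
Dilution factor = 100.0 / 4.986 = 20.06
[Mg2+]_stock = 0.03788 × 20.06 = 0.7597 mol/L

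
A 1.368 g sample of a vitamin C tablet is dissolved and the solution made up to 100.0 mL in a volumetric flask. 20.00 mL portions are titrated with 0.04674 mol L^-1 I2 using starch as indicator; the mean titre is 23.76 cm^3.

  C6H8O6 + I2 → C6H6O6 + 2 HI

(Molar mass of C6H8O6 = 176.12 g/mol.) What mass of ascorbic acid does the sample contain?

n(I2) per titration = 0.02376 × 0.04674 = 1.111 × 10^-3 mol
n(C6H8O6) in each aliquot = 1.111 × 10^-3 mol (1:1 ratio)
n(C6H8O6) in the whole flask = 1.111 × 10^-3 × 100.0/20.00 = 5.553 × 10^-3 mol
mass of C6H8O6 = 5.553 × 10^-3 × 176.12 = 0.9779 g

0.9779 g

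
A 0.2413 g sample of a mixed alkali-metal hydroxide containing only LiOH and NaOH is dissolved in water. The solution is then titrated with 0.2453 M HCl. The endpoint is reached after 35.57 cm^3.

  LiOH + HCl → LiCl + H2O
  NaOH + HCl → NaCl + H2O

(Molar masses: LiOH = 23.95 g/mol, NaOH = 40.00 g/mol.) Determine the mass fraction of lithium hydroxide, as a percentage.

n(HCl) = 0.03557 × 0.2453 = 8.725 × 10^-3 mol
Let x = n(LiOH), y = n(NaOH).
Titrant: 1x + 1y = 8.725 × 10^-3;  mass: 23.95x + 40.00y = 0.2413
Solving, x = 6.711 × 10^-3 mol, y = 2.014 × 10^-3 mol
mass of LiOH = 6.711 × 10^-3 × 23.95 = 0.1607 g
% LiOH = 0.1607 / 0.2413 × 100 = 66.61 %

66.61 %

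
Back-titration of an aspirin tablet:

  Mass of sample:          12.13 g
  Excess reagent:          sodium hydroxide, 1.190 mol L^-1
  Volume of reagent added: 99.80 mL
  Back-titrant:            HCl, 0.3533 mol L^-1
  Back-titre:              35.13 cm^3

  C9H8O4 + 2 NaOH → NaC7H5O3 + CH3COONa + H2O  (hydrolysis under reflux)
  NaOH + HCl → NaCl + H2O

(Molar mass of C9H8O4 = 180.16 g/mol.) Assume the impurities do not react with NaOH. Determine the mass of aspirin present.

9.580 g

n(NaOH) added = 0.09980 × 1.190 = 0.1188 mol
n(HCl) used in back-titration = 0.03513 × 0.3533 = 0.01241 mol
n(NaOH) left over = 0.01241 mol (1:1 ratio)
n(NaOH) consumed by analyte = 0.1188 − 0.01241 = 0.1064 mol
From the 1:2 ratio, n(C9H8O4) = 1/2 × 0.1064 = 0.05318 mol
mass of C9H8O4 = 0.05318 × 180.16 = 9.580 g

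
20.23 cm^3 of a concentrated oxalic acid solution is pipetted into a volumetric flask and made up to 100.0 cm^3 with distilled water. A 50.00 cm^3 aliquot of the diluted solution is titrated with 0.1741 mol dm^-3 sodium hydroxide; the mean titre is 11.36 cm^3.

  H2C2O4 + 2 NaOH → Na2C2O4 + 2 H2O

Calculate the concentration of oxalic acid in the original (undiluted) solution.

n(NaOH) = 0.01136 × 0.1741 = 1.978 × 10^-3 mol
From the 1:2 ratio, n(H2C2O4) in the aliquot = 1/2 × 1.978 × 10^-3 = 9.889 × 10^-4 mol
[H2C2O4]_dilute = 9.889 × 10^-4 / 0.05000 = 0.01978 mol/L
Dilution factor = 100.0 / 20.23 = 4.943
[H2C2O4]_stock = 0.01978 × 4.943 = 0.09776 mol/L

0.09776 mol/L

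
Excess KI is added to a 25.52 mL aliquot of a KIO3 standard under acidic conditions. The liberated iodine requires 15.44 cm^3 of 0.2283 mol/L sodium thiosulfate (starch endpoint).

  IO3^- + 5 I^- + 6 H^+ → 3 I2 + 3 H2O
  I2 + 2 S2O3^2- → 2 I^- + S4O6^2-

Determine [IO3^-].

0.02302 mol/L

n(S2O3^2-) = 0.01544 × 0.2283 = 3.525 × 10^-3 mol
n(I2) = n(S2O3^2-)/2 = 1.762 × 10^-3 mol
From the 1:3 ratio, n(IO3^-) in the aliquot = 1/3 × 1.762 × 10^-3 = 5.875 × 10^-4 mol
[IO3^-] = 5.875 × 10^-4 / 0.02552 = 0.02302 mol/L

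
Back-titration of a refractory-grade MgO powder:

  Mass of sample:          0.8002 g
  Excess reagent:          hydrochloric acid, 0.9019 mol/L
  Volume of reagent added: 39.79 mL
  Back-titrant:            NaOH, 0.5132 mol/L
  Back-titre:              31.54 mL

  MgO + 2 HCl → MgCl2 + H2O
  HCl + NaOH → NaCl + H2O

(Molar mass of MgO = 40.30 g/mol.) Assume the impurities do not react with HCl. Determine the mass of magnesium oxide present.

n(HCl) added = 0.03979 × 0.9019 = 0.03589 mol
n(NaOH) used in back-titration = 0.03154 × 0.5132 = 0.01619 mol
n(HCl) left over = 0.01619 mol (1:1 ratio)
n(HCl) consumed by analyte = 0.03589 − 0.01619 = 0.01970 mol
From the 1:2 ratio, n(MgO) = 1/2 × 0.01970 = 9.850 × 10^-3 mol
mass of MgO = 9.850 × 10^-3 × 40.30 = 0.3970 g

0.3970 g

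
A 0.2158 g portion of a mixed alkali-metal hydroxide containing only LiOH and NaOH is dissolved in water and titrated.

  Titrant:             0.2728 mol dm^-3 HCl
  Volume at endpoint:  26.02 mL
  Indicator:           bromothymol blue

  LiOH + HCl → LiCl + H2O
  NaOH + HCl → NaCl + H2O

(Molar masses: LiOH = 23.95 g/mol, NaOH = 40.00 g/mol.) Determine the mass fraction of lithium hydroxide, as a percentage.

47.11 %

n(HCl) = 0.02602 × 0.2728 = 7.098 × 10^-3 mol
Let x = n(LiOH), y = n(NaOH).
Titrant: 1x + 1y = 7.098 × 10^-3;  mass: 23.95x + 40.00y = 0.2158
Solving, x = 4.245 × 10^-3 mol, y = 2.853 × 10^-3 mol
mass of LiOH = 4.245 × 10^-3 × 23.95 = 0.1017 g
% LiOH = 0.1017 / 0.2158 × 100 = 47.11 %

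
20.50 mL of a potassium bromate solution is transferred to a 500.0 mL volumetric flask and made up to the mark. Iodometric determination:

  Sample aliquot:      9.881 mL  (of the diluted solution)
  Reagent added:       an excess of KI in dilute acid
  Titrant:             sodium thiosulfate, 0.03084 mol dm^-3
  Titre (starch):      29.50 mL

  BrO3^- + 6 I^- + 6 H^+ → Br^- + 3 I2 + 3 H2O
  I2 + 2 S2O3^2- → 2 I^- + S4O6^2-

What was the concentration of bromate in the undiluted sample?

0.3743 mol/L

n(S2O3^2-) = 0.02950 × 0.03084 = 9.098 × 10^-4 mol
n(I2) = n(S2O3^2-)/2 = 4.549 × 10^-4 mol
From the 1:3 ratio, n(BrO3^-) in the aliquot = 1/3 × 4.549 × 10^-4 = 1.516 × 10^-4 mol
[BrO3^-]_dilute = 1.516 × 10^-4 / 0.009881 = 0.01535 mol/L
[BrO3^-]_original = 0.01535 × 500.0/20.50 = 0.3743 mol/L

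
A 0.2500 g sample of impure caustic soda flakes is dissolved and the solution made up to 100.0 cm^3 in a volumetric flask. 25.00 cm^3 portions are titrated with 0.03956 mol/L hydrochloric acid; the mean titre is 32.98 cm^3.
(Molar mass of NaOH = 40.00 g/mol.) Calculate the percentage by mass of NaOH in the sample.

NaOH + HCl → NaCl + H2O
n(HCl) per titration = 0.03298 × 0.03956 = 1.305 × 10^-3 mol
n(NaOH) in each aliquot = 1.305 × 10^-3 mol (1:1 ratio)
n(NaOH) in the whole flask = 1.305 × 10^-3 × 100.0/25.00 = 5.219 × 10^-3 mol
mass of NaOH = 5.219 × 10^-3 × 40.00 = 0.2088 g
% NaOH = 0.2088 / 0.2500 × 100 = 83.50 %

83.50 %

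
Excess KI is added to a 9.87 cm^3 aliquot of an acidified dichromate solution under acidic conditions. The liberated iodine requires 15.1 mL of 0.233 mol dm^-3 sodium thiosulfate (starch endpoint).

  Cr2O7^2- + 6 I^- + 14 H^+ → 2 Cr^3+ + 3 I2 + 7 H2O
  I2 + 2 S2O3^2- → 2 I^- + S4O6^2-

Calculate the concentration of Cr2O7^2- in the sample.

n(S2O3^2-) = 0.0151 × 0.233 = 3.52 × 10^-3 mol
n(I2) = n(S2O3^2-)/2 = 1.76 × 10^-3 mol
From the 1:3 ratio, n(Cr2O7^2-) in the aliquot = 1/3 × 1.76 × 10^-3 = 5.86 × 10^-4 mol
[Cr2O7^2-] = 5.86 × 10^-4 / 0.00987 = 0.0594 mol/L

0.0594 mol/L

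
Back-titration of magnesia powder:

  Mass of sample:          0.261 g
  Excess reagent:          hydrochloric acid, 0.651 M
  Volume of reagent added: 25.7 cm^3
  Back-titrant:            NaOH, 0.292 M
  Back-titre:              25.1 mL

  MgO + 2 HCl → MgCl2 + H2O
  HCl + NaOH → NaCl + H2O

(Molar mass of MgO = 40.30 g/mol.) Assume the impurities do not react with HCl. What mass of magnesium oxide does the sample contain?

n(HCl) added = 0.0257 × 0.651 = 0.0167 mol
n(NaOH) used in back-titration = 0.0251 × 0.292 = 7.33 × 10^-3 mol
n(HCl) left over = 7.33 × 10^-3 mol (1:1 ratio)
n(HCl) consumed by analyte = 0.0167 − 7.33 × 10^-3 = 9.40 × 10^-3 mol
From the 1:2 ratio, n(MgO) = 1/2 × 9.40 × 10^-3 = 4.70 × 10^-3 mol
mass of MgO = 4.70 × 10^-3 × 40.30 = 0.189 g

0.189 g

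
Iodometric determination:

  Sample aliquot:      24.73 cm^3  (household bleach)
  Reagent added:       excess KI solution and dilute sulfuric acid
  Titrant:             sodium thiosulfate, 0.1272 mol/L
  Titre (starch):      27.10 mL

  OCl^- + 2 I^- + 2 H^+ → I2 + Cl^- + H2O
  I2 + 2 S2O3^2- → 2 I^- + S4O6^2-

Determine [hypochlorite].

n(S2O3^2-) = 0.02710 × 0.1272 = 3.447 × 10^-3 mol
n(I2) = n(S2O3^2-)/2 = 1.724 × 10^-3 mol
n(OCl^-) in the aliquot = 1.724 × 10^-3 mol (1:1 ratio)
[OCl^-] = 1.724 × 10^-3 / 0.02473 = 0.06970 mol/L

0.06970 mol/L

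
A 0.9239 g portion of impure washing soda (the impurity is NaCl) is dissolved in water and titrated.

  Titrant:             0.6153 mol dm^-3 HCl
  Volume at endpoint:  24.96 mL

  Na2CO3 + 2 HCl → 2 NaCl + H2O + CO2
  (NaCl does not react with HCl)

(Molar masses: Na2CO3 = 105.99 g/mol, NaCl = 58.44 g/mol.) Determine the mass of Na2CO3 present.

0.8139 g

n(HCl) = 0.02496 × 0.6153 = 0.01536 mol
Let x = n(Na2CO3), y = n(NaCl).
Titrant: 2x = 0.01536;  mass: 105.99x + 58.44y = 0.9239
Solving, x = 7.679 × 10^-3 mol, y = 1.882 × 10^-3 mol
mass of Na2CO3 = 7.679 × 10^-3 × 105.99 = 0.8139 g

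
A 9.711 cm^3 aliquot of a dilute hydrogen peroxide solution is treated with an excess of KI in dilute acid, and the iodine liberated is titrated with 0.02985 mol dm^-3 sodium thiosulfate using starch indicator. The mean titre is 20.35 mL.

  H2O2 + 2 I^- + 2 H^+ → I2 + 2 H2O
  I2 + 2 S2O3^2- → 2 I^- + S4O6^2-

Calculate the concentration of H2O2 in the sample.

n(S2O3^2-) = 0.02035 × 0.02985 = 6.074 × 10^-4 mol
n(I2) = n(S2O3^2-)/2 = 3.037 × 10^-4 mol
n(H2O2) in the aliquot = 3.037 × 10^-4 mol (1:1 ratio)
[H2O2] = 3.037 × 10^-4 / 0.009711 = 0.03128 mol/L

0.03128 mol/L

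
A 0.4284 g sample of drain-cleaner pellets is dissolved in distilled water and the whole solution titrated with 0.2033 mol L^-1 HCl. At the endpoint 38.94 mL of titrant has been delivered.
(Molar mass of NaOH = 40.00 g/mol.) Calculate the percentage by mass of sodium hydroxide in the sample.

NaOH + HCl → NaCl + H2O
n(HCl) = 0.03894 L × 0.2033 mol/L = 7.917 × 10^-3 mol
n(NaOH) = 7.917 × 10^-3 mol (1:1 ratio)
mass of NaOH = 7.917 × 10^-3 × 40.00 g/mol = 0.3167 g
% NaOH = 0.3167 / 0.4284 × 100 = 73.92 %

73.92 %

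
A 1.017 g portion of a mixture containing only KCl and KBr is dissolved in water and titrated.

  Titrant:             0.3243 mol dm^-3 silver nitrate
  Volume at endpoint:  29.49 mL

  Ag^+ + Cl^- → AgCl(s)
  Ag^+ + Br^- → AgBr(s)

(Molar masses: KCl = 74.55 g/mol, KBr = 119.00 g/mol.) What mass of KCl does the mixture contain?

0.2031 g

n(AgNO3) = 0.02949 × 0.3243 = 9.564 × 10^-3 mol
Let x = n(KCl), y = n(KBr).
Titrant: 1x + 1y = 9.564 × 10^-3;  mass: 74.55x + 119.00y = 1.017
Solving, x = 2.724 × 10^-3 mol, y = 6.840 × 10^-3 mol
mass of KCl = 2.724 × 10^-3 × 74.55 = 0.2031 g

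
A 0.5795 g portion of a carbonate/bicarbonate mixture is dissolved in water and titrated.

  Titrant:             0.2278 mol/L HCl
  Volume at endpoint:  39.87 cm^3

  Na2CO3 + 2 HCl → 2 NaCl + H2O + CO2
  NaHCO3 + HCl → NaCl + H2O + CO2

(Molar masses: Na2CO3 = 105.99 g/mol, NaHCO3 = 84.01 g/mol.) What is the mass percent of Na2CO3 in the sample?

n(HCl) = 0.03987 × 0.2278 = 9.082 × 10^-3 mol
Let x = n(Na2CO3), y = n(NaHCO3).
Titrant: 2x + 1y = 9.082 × 10^-3;  mass: 105.99x + 84.01y = 0.5795
Solving, x = 2.958 × 10^-3 mol, y = 3.166 × 10^-3 mol
mass of Na2CO3 = 2.958 × 10^-3 × 105.99 = 0.3136 g
% Na2CO3 = 0.3136 / 0.5795 × 100 = 54.11 %

54.11 %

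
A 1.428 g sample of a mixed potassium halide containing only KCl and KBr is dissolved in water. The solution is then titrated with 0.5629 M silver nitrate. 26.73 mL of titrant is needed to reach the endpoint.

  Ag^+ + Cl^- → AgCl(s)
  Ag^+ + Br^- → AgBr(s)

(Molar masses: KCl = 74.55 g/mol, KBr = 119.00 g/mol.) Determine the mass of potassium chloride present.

0.6080 g

n(AgNO3) = 0.02673 × 0.5629 = 0.01505 mol
Let x = n(KCl), y = n(KBr).
Titrant: 1x + 1y = 0.01505;  mass: 74.55x + 119.00y = 1.428
Solving, x = 8.155 × 10^-3 mol, y = 6.891 × 10^-3 mol
mass of KCl = 8.155 × 10^-3 × 74.55 = 0.6080 g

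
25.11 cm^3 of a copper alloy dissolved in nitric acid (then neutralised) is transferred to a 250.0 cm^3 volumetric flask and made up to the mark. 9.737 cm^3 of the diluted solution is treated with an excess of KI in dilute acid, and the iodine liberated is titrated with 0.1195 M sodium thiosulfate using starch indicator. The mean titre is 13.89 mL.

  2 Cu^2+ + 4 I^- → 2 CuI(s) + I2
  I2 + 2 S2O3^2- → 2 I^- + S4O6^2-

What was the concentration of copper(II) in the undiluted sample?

1.697 M

n(S2O3^2-) = 0.01389 × 0.1195 = 1.660 × 10^-3 mol
n(I2) = n(S2O3^2-)/2 = 8.299 × 10^-4 mol
From the 2:1 ratio, n(Cu2+) in the aliquot = 2/1 × 8.299 × 10^-4 = 1.660 × 10^-3 mol
[Cu2+]_dilute = 1.660 × 10^-3 / 0.009737 = 0.1705 mol/L
[Cu2+]_original = 0.1705 × 250.0/25.11 = 1.697 mol/L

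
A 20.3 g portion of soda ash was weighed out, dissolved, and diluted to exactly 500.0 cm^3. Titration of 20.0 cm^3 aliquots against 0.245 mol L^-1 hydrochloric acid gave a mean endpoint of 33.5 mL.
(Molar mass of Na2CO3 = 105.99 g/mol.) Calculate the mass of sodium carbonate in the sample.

10.9 g

Na2CO3 + 2 HCl → 2 NaCl + H2O + CO2
n(HCl) per titration = 0.0335 × 0.245 = 8.21 × 10^-3 mol
From the 1:2 ratio, n(Na2CO3) in each aliquot = 1/2 × 8.21 × 10^-3 = 4.10 × 10^-3 mol
n(Na2CO3) in the whole flask = 4.10 × 10^-3 × 500.0/20.0 = 0.103 mol
mass of Na2CO3 = 0.103 × 105.99 = 10.9 g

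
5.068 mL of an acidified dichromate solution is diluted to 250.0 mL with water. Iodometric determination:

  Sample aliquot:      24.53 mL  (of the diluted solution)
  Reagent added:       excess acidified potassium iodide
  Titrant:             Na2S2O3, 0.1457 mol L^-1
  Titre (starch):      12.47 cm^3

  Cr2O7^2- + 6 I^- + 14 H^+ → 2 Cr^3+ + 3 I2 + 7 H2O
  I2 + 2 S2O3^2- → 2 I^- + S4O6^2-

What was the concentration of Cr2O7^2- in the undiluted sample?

0.6089 mol/L

n(S2O3^2-) = 0.01247 × 0.1457 = 1.817 × 10^-3 mol
n(I2) = n(S2O3^2-)/2 = 9.084 × 10^-4 mol
From the 1:3 ratio, n(Cr2O7^2-) in the aliquot = 1/3 × 9.084 × 10^-4 = 3.028 × 10^-4 mol
[Cr2O7^2-]_dilute = 3.028 × 10^-4 / 0.02453 = 0.01234 mol/L
[Cr2O7^2-]_original = 0.01234 × 250.0/5.068 = 0.6089 mol/L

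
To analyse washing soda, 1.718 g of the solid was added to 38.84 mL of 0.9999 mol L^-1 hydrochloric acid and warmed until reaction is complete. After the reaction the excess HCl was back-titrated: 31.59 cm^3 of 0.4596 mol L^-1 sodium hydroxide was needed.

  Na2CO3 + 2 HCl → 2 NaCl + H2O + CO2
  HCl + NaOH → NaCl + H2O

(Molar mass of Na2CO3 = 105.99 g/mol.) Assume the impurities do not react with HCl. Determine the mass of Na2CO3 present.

n(HCl) added = 0.03884 × 0.9999 = 0.03884 mol
n(NaOH) used in back-titration = 0.03159 × 0.4596 = 0.01452 mol
n(HCl) left over = 0.01452 mol (1:1 ratio)
n(HCl) consumed by analyte = 0.03884 − 0.01452 = 0.02432 mol
From the 1:2 ratio, n(Na2CO3) = 1/2 × 0.02432 = 0.01216 mol
mass of Na2CO3 = 0.01216 × 105.99 = 1.289 g

1.289 g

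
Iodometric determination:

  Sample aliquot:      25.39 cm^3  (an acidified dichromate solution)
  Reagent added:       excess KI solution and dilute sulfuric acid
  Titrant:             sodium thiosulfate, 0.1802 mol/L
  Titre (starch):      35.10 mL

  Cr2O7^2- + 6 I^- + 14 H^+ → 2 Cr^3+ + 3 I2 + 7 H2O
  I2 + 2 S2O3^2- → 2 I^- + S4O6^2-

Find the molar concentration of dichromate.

n(S2O3^2-) = 0.03510 × 0.1802 = 6.325 × 10^-3 mol
n(I2) = n(S2O3^2-)/2 = 3.163 × 10^-3 mol
From the 1:3 ratio, n(Cr2O7^2-) in the aliquot = 1/3 × 3.163 × 10^-3 = 1.054 × 10^-3 mol
[Cr2O7^2-] = 1.054 × 10^-3 / 0.02539 = 0.04152 mol/L

0.04152 mol/L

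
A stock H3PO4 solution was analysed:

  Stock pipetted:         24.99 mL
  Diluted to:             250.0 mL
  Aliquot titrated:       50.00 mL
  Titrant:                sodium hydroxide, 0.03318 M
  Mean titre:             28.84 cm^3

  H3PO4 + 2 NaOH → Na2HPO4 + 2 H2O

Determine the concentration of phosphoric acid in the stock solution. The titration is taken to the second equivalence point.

0.09573 M

n(NaOH) = 0.02884 × 0.03318 = 9.569 × 10^-4 mol
From the 1:2 ratio, n(H3PO4) in the aliquot = 1/2 × 9.569 × 10^-4 = 4.785 × 10^-4 mol
[H3PO4]_dilute = 4.785 × 10^-4 / 0.05000 = 0.009569 mol/L
Dilution factor = 250.0 / 24.99 = 10.00
[H3PO4]_stock = 0.009569 × 10.00 = 0.09573 mol/L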